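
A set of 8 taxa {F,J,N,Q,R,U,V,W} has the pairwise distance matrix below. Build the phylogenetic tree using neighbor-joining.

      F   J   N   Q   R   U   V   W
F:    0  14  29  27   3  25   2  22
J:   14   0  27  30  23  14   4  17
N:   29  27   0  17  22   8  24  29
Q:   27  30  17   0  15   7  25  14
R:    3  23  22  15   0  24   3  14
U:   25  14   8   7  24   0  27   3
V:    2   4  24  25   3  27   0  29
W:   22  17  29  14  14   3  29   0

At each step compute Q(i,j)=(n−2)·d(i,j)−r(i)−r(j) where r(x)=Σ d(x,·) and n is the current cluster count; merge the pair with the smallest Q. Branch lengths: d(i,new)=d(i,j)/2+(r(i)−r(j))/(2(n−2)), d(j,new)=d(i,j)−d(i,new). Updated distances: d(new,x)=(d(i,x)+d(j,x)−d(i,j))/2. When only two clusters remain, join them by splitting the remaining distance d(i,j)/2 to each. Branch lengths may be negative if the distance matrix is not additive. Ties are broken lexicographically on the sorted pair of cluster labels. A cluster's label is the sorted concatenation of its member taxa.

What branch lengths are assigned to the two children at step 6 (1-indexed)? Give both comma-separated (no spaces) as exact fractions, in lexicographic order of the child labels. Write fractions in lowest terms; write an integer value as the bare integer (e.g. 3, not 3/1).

iteration 1: select F,V (d=2, Q=-224); attach at lengths (5/3, 1/3); label the merged cluster FV
  updated: d(FV,J)=8, d(FV,N)=51/2, d(FV,Q)=25, d(FV,R)=2, d(FV,U)=25, d(FV,W)=49/2
iteration 2: select FV,R (d=2, Q=-200); attach at lengths (2, 0); label the merged cluster FRV
  updated: d(FRV,J)=29/2, d(FRV,N)=91/4, d(FRV,Q)=19, d(FRV,U)=47/2, d(FRV,W)=73/4
iteration 3: select FRV,J (d=29/2, Q=-285/2); attach at lengths (107/16, 125/16); label the merged cluster FJRV
  updated: d(FJRV,N)=141/8, d(FJRV,Q)=69/4, d(FJRV,U)=23/2, d(FJRV,W)=83/8
iteration 4: select FJRV,W (d=83/8, Q=-82); attach at lengths (21/4, 41/8); label the merged cluster FJRVW
  updated: d(FJRVW,N)=145/8, d(FJRVW,Q)=167/16, d(FJRVW,U)=33/16
iteration 5: select FJRVW,Q (d=167/16, Q=-707/16); attach at lengths (273/64, 395/64); label the merged cluster FJQRVW
  updated: d(FJQRVW,N)=395/32, d(FJQRVW,U)=-11/16
iteration 6: select FJQRVW,N (d=395/32, Q=-629/32); attach at lengths (117/64, 673/64); label the merged cluster FJNQRVW
  updated: d(FJNQRVW,U)=-161/64
iteration 7: select FJNQRVW,U (d=-161/64); attach at lengths (-161/128, -161/128); label the merged cluster FJNQRUVW
final tree: (((((((F:5/3,V:1/3):2,R:0):107/16,J:125/16):21/4,W:41/8):273/64,Q:395/64):117/64,N:673/64):-161/128,U:-161/128)
total length: 3145/64

117/64,673/64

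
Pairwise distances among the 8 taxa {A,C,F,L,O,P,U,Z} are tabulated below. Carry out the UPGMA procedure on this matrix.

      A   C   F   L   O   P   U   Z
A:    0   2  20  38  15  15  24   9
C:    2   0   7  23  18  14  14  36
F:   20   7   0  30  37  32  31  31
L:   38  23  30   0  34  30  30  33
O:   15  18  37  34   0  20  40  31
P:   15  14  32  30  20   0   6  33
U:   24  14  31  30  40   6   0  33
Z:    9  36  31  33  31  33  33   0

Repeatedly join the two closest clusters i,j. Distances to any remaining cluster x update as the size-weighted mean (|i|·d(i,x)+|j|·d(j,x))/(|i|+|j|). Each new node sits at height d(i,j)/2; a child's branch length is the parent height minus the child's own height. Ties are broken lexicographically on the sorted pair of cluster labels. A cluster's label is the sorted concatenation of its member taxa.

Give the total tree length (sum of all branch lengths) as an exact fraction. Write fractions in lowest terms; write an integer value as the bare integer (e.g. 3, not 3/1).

iteration 1: select A,C (d=2); attach at lengths (1, 1); label the merged cluster AC
  updated: d(AC,F)=27/2, d(AC,L)=61/2, d(AC,O)=33/2, d(AC,P)=29/2, d(AC,U)=19, d(AC,Z)=45/2
iteration 2: select P,U (d=6); attach at lengths (3, 3); label the merged cluster PU
  updated: d(AC,PU)=67/4, d(F,PU)=63/2, d(L,PU)=30, d(O,PU)=30, d(PU,Z)=33
iteration 3: select AC,F (d=27/2); attach at lengths (23/4, 27/4); label the merged cluster ACF
  updated: d(ACF,L)=91/3, d(ACF,O)=70/3, d(ACF,PU)=65/3, d(ACF,Z)=76/3
iteration 4: select ACF,PU (d=65/3); attach at lengths (49/12, 47/6); label the merged cluster ACFPU
  updated: d(ACFPU,L)=151/5, d(ACFPU,O)=26, d(ACFPU,Z)=142/5
iteration 5: select ACFPU,O (d=26); attach at lengths (13/6, 13); label the merged cluster ACFOPU
  updated: d(ACFOPU,L)=185/6, d(ACFOPU,Z)=173/6
iteration 6: select ACFOPU,Z (d=173/6); attach at lengths (17/12, 173/12); label the merged cluster ACFOPUZ
  updated: d(ACFOPUZ,L)=218/7
iteration 7: select ACFOPUZ,L (d=218/7); attach at lengths (97/84, 109/7); label the merged cluster ACFLOPUZ
final tree: ((((((A:1,C:1):23/4,F:27/4):49/12,(P:3,U:3):47/6):13/6,O:13):17/12,Z:173/12):97/84,L:109/7)
total length: 561/7

561/7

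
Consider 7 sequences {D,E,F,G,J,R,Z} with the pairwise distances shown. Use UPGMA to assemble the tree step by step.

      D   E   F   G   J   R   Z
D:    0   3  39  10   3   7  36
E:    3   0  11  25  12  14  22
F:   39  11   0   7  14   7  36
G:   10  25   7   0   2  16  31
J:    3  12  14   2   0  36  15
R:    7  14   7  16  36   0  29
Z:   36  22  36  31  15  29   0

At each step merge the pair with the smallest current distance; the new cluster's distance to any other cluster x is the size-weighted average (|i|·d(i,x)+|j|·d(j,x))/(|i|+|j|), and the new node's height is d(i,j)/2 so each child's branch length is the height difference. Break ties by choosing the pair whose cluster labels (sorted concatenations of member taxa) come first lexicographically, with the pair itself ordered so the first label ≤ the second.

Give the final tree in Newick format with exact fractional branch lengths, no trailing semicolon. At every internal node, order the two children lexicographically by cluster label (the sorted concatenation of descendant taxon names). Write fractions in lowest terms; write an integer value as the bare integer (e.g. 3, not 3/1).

((((D:3/2,E:3/2):19/4,(G:1,J:1):21/4):11/4,(F:7/2,R:7/2):11/2):61/12,Z:169/12)

1. join G+J (d=2) ⇒ GJ; edges |G|=1, |J|=1
  updated: d(D,GJ)=13/2, d(E,GJ)=37/2, d(F,GJ)=21/2, d(GJ,R)=26, d(GJ,Z)=23
2. join D+E (d=3) ⇒ DE; edges |D|=3/2, |E|=3/2
  updated: d(DE,F)=25, d(DE,GJ)=25/2, d(DE,R)=21/2, d(DE,Z)=29
3. join F+R (d=7) ⇒ FR; edges |F|=7/2, |R|=7/2
  updated: d(DE,FR)=71/4, d(FR,GJ)=73/4, d(FR,Z)=65/2
4. join DE+GJ (d=25/2) ⇒ DEGJ; edges |DE|=19/4, |GJ|=21/4
  updated: d(DEGJ,FR)=18, d(DEGJ,Z)=26
5. join DEGJ+FR (d=18) ⇒ DEFGJR; edges |DEGJ|=11/4, |FR|=11/2
  updated: d(DEFGJR,Z)=169/6
6. join DEFGJR+Z (d=169/6) ⇒ DEFGJRZ; edges |DEFGJR|=61/12, |Z|=169/12
final tree: ((((D:3/2,E:3/2):19/4,(G:1,J:1):21/4):11/4,(F:7/2,R:7/2):11/2):61/12,Z:169/12)
total length: 593/12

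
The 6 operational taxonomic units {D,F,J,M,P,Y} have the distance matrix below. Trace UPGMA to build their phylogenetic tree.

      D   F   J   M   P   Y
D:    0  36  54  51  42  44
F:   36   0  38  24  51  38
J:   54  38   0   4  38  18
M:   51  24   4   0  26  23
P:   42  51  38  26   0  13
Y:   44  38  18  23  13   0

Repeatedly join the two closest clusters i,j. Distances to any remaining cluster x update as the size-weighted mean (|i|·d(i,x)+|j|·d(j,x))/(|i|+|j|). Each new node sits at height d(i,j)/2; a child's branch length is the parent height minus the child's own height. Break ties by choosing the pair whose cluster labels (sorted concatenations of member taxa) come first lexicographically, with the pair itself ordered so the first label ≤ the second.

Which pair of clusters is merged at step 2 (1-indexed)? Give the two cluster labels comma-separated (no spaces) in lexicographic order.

P,Y

step 1: merge (J,M) at d=4; branch lengths J→2, M→2; new cluster JM
  updated: d(D,JM)=105/2, d(F,JM)=31, d(JM,P)=32, d(JM,Y)=41/2
step 2: merge (P,Y) at d=13; branch lengths P→13/2, Y→13/2; new cluster PY
  updated: d(D,PY)=43, d(F,PY)=89/2, d(JM,PY)=105/4
step 3: merge (JM,PY) at d=105/4; branch lengths JM→89/8, PY→53/8; new cluster JMPY
  updated: d(D,JMPY)=191/4, d(F,JMPY)=151/4
step 4: merge (D,F) at d=36; branch lengths D→18, F→18; new cluster DF
  updated: d(DF,JMPY)=171/4
step 5: merge (DF,JMPY) at d=171/4; branch lengths DF→27/8, JMPY→33/4; new cluster DFJMPY
final tree: ((D:18,F:18):27/8,((J:2,M:2):89/8,(P:13/2,Y:13/2):53/8):33/4)
total length: 659/8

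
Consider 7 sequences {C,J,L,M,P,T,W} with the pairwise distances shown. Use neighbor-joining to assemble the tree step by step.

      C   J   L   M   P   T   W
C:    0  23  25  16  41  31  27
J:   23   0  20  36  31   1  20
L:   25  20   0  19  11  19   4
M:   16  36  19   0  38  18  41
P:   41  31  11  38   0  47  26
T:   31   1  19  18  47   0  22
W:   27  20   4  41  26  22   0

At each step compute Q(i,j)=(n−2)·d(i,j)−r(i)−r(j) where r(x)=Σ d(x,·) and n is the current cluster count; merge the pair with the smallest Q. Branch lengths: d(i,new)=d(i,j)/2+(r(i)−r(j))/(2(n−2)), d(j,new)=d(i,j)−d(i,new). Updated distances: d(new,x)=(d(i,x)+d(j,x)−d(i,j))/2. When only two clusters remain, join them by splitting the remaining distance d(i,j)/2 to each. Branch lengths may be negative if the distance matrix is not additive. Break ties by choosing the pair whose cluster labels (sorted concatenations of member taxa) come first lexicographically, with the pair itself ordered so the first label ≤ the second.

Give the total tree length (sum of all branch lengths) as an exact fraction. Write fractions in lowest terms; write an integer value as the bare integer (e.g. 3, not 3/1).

255/4

1. join J+T (d=1, Q=-264) ⇒ JT; edges |J|=-1/5, |T|=6/5
  updated: d(C,JT)=53/2, d(JT,L)=19, d(JT,M)=53/2, d(JT,P)=77/2, d(JT,W)=41/2
2. join C+M (d=16, Q=-212) ⇒ CM; edges |C|=59/8, |M|=69/8
  updated: d(CM,JT)=37/2, d(CM,L)=14, d(CM,P)=63/2, d(CM,W)=26
3. join CM+JT (d=37/2, Q=-131) ⇒ CJMT; edges |CM|=49/6, |JT|=31/3
  updated: d(CJMT,L)=29/4, d(CJMT,P)=103/4, d(CJMT,W)=14
4. join CJMT+W (d=14, Q=-63) ⇒ CJMTW; edges |CJMT|=31/4, |W|=25/4
  updated: d(CJMTW,L)=-11/8, d(CJMTW,P)=151/8
5. join CJMTW+L (d=-11/8, Q=-57/2) ⇒ CJLMTW; edges |CJMTW|=13/4, |L|=-37/8
  updated: d(CJLMTW,P)=125/8
6. join CJLMTW+P (d=125/8) ⇒ CJLMPTW; edges |CJLMTW|=125/16, |P|=125/16
final tree: (((((C:59/8,M:69/8):49/6,(J:-1/5,T:6/5):31/3):31/4,W:25/4):13/4,L:-37/8):125/16,P:125/16)
total length: 255/4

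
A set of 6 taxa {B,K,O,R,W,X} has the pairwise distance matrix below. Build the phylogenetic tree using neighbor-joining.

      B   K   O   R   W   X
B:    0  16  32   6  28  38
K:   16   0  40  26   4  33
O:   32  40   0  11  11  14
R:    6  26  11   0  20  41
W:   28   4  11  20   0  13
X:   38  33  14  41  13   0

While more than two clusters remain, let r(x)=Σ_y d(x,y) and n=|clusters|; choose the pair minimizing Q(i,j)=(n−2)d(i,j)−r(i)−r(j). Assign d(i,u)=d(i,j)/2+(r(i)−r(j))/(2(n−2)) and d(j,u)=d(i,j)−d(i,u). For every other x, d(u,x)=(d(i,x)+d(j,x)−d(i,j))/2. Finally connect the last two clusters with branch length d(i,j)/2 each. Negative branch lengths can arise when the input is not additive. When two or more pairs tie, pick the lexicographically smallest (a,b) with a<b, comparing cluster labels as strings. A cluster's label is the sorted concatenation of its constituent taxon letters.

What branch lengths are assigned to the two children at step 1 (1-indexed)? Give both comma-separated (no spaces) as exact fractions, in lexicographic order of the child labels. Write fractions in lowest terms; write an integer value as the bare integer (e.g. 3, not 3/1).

1. join B+R (d=6, Q=-200) ⇒ BR; edges |B|=5, |R|=1
  updated: d(BR,K)=18, d(BR,O)=37/2, d(BR,W)=21, d(BR,X)=73/2
2. join O+X (d=14, Q=-138) ⇒ OX; edges |O|=29/6, |X|=55/6
  updated: d(BR,OX)=41/2, d(K,OX)=59/2, d(OX,W)=5
3. join BR+K (d=18, Q=-75) ⇒ BKR; edges |BR|=11, |K|=7
  updated: d(BKR,OX)=16, d(BKR,W)=7/2
4. join BKR+OX (d=16, Q=-49/2) ⇒ BKORX; edges |BKR|=29/4, |OX|=35/4
  updated: d(BKORX,W)=-15/4
5. join BKORX+W (d=-15/4) ⇒ BKORWX; edges |BKORX|=-15/8, |W|=-15/8
final tree: ((((B:5,R:1):11,K:7):29/4,(O:29/6,X:55/6):35/4):-15/8,W:-15/8)
total length: 201/4

5,1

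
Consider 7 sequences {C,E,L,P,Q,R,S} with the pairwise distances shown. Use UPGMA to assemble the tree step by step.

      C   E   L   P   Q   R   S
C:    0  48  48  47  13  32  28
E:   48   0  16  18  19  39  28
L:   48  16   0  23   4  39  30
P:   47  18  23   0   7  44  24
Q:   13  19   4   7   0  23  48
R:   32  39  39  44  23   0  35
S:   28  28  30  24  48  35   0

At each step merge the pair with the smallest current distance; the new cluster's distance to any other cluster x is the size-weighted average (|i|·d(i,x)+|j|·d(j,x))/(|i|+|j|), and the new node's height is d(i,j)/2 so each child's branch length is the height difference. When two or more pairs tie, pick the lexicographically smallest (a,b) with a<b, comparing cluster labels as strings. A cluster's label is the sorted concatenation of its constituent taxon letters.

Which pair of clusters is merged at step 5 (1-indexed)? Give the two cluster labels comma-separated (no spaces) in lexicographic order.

CS,R

iteration 1: select L,Q (d=4); attach at lengths (2, 2); label the merged cluster LQ
  updated: d(C,LQ)=61/2, d(E,LQ)=35/2, d(LQ,P)=15, d(LQ,R)=31, d(LQ,S)=39
iteration 2: select LQ,P (d=15); attach at lengths (11/2, 15/2); label the merged cluster LPQ
  updated: d(C,LPQ)=36, d(E,LPQ)=53/3, d(LPQ,R)=106/3, d(LPQ,S)=34
iteration 3: select E,LPQ (d=53/3); attach at lengths (53/6, 4/3); label the merged cluster ELPQ
  updated: d(C,ELPQ)=39, d(ELPQ,R)=145/4, d(ELPQ,S)=65/2
iteration 4: select C,S (d=28); attach at lengths (14, 14); label the merged cluster CS
  updated: d(CS,ELPQ)=143/4, d(CS,R)=67/2
iteration 5: select CS,R (d=67/2); attach at lengths (11/4, 67/4); label the merged cluster CRS
  updated: d(CRS,ELPQ)=431/12
iteration 6: select CRS,ELPQ (d=431/12); attach at lengths (29/24, 73/8); label the merged cluster CELPQRS
final tree: (((C:14,S:14):11/4,R:67/4):29/24,(E:53/6,((L:2,Q:2):11/2,P:15/2):4/3):73/8)
total length: 85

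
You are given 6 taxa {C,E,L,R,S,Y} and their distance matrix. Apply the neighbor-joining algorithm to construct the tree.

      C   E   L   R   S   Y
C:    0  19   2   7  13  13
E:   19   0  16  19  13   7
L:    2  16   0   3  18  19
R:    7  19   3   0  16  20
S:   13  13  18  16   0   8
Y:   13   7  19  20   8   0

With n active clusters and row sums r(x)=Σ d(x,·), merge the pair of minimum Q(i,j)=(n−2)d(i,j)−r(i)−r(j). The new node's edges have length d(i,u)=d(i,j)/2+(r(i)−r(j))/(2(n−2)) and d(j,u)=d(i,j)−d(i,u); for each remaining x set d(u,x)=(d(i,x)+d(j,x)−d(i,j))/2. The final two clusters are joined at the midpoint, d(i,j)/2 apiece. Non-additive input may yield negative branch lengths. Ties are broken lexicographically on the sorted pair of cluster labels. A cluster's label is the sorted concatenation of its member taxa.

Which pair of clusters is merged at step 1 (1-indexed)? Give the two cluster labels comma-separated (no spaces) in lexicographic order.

E,Y

step 1: merge (E,Y) at d=7, Q=-113; branch lengths E→35/8, Y→21/8; new cluster EY
  updated: d(C,EY)=25/2, d(EY,L)=14, d(EY,R)=16, d(EY,S)=7
step 2: merge (EY,S) at d=7, Q=-165/2; branch lengths EY→11/4, S→17/4; new cluster ESY
  updated: d(C,ESY)=37/4, d(ESY,L)=25/2, d(ESY,R)=25/2
step 3: merge (C,ESY) at d=37/4, Q=-34; branch lengths C→5/8, ESY→69/8; new cluster CESY
  updated: d(CESY,L)=21/8, d(CESY,R)=41/8
step 4: merge (CESY,L) at d=21/8, Q=-43/4; branch lengths CESY→19/8, L→1/4; new cluster CELSY
  updated: d(CELSY,R)=11/4
step 5: merge (CELSY,R) at d=11/4; branch lengths CELSY→11/8, R→11/8; new cluster CELRSY
final tree: (((C:5/8,((E:35/8,Y:21/8):11/4,S:17/4):69/8):19/8,L:1/4):11/8,R:11/8)
total length: 229/8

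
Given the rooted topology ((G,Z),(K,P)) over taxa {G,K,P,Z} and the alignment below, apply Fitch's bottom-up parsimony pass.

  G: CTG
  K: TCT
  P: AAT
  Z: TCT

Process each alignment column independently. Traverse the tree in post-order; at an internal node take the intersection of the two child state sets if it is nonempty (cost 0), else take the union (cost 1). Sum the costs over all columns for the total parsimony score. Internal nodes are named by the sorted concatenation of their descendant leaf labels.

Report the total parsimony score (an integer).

GZ@0: {C} ∪ {T} = {C,T} (union, +1)
KP@0: {T} ∪ {A} = {A,T} (union, +1)
GKPZ@0: {C,T} ∩ {A,T} = {T} (intersection, +0)
GZ@1: {T} ∪ {C} = {C,T} (union, +1)
KP@1: {C} ∪ {A} = {A,C} (union, +1)
GKPZ@1: {C,T} ∩ {A,C} = {C} (intersection, +0)
GZ@2: {G} ∪ {T} = {G,T} (union, +1)
KP@2: {T} ∩ {T} = {T} (intersection, +0)
GKPZ@2: {G,T} ∩ {T} = {T} (intersection, +0)
per-site changes: [2, 2, 1]; total = 5

5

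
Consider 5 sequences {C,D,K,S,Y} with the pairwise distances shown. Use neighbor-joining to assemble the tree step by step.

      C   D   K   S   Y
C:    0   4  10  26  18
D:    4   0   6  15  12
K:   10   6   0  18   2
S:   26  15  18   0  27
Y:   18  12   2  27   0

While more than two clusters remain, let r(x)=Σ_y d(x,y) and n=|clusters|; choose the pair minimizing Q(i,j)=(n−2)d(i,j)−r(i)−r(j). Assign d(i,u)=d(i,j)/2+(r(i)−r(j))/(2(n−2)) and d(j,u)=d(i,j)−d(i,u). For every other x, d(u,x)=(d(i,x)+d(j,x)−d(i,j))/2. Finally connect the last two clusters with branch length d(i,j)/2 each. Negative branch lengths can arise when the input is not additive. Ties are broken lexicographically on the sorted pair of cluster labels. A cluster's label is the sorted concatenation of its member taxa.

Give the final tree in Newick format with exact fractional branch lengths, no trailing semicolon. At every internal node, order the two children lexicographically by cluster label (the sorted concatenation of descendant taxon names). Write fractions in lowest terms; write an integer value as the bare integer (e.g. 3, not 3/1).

(((C:6,D:-2):11/4,(K:-17/6,Y:29/6):23/4):63/8,S:63/8)

step 1: merge (K,Y) at d=2, Q=-89; branch lengths K→-17/6, Y→29/6; new cluster KY
  updated: d(C,KY)=13, d(D,KY)=8, d(KY,S)=43/2
step 2: merge (C,D) at d=4, Q=-62; branch lengths C→6, D→-2; new cluster CD
  updated: d(CD,KY)=17/2, d(CD,S)=37/2
step 3: merge (CD,KY) at d=17/2, Q=-97/2; branch lengths CD→11/4, KY→23/4; new cluster CDKY
  updated: d(CDKY,S)=63/4
step 4: merge (CDKY,S) at d=63/4; branch lengths CDKY→63/8, S→63/8; new cluster CDKSY
final tree: (((C:6,D:-2):11/4,(K:-17/6,Y:29/6):23/4):63/8,S:63/8)
total length: 121/4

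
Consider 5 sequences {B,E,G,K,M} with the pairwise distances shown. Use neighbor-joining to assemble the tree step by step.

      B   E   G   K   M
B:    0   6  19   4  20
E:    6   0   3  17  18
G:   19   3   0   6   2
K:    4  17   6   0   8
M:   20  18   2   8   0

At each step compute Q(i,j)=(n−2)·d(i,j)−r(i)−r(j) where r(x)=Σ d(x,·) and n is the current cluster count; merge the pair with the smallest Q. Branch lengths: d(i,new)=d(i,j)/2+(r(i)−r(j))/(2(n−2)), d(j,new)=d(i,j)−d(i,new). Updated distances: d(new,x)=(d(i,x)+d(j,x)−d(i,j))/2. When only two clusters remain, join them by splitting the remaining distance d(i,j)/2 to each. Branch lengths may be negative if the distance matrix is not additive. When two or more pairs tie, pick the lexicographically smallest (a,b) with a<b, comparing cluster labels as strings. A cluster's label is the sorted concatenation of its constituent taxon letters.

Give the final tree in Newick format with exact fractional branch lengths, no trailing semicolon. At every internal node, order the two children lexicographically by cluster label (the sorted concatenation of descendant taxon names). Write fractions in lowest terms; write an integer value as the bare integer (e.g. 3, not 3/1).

((((B:23/6,E:13/6):25/4,K:5/4):19/4,G:-3/2):7/4,M:7/4)

step 1: merge (B,E) at d=6, Q=-75; branch lengths B→23/6, E→13/6; new cluster BE
  updated: d(BE,G)=8, d(BE,K)=15/2, d(BE,M)=16
step 2: merge (BE,K) at d=15/2, Q=-38; branch lengths BE→25/4, K→5/4; new cluster BEK
  updated: d(BEK,G)=13/4, d(BEK,M)=33/4
step 3: merge (BEK,G) at d=13/4, Q=-27/2; branch lengths BEK→19/4, G→-3/2; new cluster BEGK
  updated: d(BEGK,M)=7/2
step 4: merge (BEGK,M) at d=7/2; branch lengths BEGK→7/4, M→7/4; new cluster BEGKM
final tree: ((((B:23/6,E:13/6):25/4,K:5/4):19/4,G:-3/2):7/4,M:7/4)
total length: 81/4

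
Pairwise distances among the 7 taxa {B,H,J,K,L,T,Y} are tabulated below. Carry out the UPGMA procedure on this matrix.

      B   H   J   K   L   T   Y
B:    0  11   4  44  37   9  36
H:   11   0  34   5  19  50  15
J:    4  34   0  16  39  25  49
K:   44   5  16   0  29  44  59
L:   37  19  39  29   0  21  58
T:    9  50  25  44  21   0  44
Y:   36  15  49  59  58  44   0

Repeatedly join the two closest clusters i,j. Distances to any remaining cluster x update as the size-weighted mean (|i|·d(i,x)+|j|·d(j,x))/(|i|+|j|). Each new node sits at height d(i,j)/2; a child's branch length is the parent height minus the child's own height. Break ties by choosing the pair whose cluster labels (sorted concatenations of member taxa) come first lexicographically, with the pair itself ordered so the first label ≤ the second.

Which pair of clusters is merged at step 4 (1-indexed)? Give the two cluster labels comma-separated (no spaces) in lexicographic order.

iteration 1: select B,J (d=4); attach at lengths (2, 2); label the merged cluster BJ
  updated: d(BJ,H)=45/2, d(BJ,K)=30, d(BJ,L)=38, d(BJ,T)=17, d(BJ,Y)=85/2
iteration 2: select H,K (d=5); attach at lengths (5/2, 5/2); label the merged cluster HK
  updated: d(BJ,HK)=105/4, d(HK,L)=24, d(HK,T)=47, d(HK,Y)=37
iteration 3: select BJ,T (d=17); attach at lengths (13/2, 17/2); label the merged cluster BJT
  updated: d(BJT,HK)=199/6, d(BJT,L)=97/3, d(BJT,Y)=43
iteration 4: select HK,L (d=24); attach at lengths (19/2, 12); label the merged cluster HKL
  updated: d(BJT,HKL)=296/9, d(HKL,Y)=44
iteration 5: select BJT,HKL (d=296/9); attach at lengths (143/18, 40/9); label the merged cluster BHJKLT
  updated: d(BHJKLT,Y)=87/2
iteration 6: select BHJKLT,Y (d=87/2); attach at lengths (191/36, 87/4); label the merged cluster BHJKLTY
final tree: ((((B:2,J:2):13/2,T:17/2):143/18,((H:5/2,K:5/2):19/2,L:12):40/9):191/36,Y:87/4)
total length: 1529/18

HK,L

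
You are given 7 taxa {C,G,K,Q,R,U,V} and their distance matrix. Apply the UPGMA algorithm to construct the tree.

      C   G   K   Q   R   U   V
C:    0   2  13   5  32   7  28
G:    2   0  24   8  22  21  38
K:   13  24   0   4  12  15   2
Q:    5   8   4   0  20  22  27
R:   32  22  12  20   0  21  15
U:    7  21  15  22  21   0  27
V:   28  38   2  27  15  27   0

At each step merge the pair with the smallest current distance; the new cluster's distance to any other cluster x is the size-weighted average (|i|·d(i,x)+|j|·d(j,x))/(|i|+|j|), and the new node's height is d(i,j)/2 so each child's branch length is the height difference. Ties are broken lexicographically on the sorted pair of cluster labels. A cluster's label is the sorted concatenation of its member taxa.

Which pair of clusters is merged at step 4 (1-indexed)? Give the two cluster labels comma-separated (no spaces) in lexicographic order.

KV,R

1. join C+G (d=2) ⇒ CG; edges |C|=1, |G|=1
  updated: d(CG,K)=37/2, d(CG,Q)=13/2, d(CG,R)=27, d(CG,U)=14, d(CG,V)=33
2. join K+V (d=2) ⇒ KV; edges |K|=1, |V|=1
  updated: d(CG,KV)=103/4, d(KV,Q)=31/2, d(KV,R)=27/2, d(KV,U)=21
3. join CG+Q (d=13/2) ⇒ CGQ; edges |CG|=9/4, |Q|=13/4
  updated: d(CGQ,KV)=67/3, d(CGQ,R)=74/3, d(CGQ,U)=50/3
4. join KV+R (d=27/2) ⇒ KRV; edges |KV|=23/4, |R|=27/4
  updated: d(CGQ,KRV)=208/9, d(KRV,U)=21
5. join CGQ+U (d=50/3) ⇒ CGQU; edges |CGQ|=61/12, |U|=25/3
  updated: d(CGQU,KRV)=271/12
6. join CGQU+KRV (d=271/12) ⇒ CGKQRUV; edges |CGQU|=71/24, |KRV|=109/24
final tree: ((((C:1,G:1):9/4,Q:13/4):61/12,U:25/3):71/24,((K:1,V:1):23/4,R:27/4):109/24)
total length: 515/12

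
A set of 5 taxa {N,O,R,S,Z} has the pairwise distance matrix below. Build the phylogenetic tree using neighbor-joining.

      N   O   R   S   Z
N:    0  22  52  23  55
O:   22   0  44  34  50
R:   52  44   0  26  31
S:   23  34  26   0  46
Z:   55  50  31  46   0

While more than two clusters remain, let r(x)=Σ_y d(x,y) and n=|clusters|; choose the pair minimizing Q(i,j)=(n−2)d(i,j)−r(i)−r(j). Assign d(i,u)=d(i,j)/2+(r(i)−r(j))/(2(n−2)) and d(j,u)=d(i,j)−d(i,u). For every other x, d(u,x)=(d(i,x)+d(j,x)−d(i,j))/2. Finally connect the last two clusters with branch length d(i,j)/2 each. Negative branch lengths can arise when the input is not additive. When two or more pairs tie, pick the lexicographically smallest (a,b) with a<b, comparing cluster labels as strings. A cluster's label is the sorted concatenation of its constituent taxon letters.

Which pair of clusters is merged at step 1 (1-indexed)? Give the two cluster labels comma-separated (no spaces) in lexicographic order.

R,Z

step 1: merge (R,Z) at d=31, Q=-242; branch lengths R→32/3, Z→61/3; new cluster RZ
  updated: d(N,RZ)=38, d(O,RZ)=63/2, d(RZ,S)=41/2
step 2: merge (N,O) at d=22, Q=-253/2; branch lengths N→79/8, O→97/8; new cluster NO
  updated: d(NO,RZ)=95/4, d(NO,S)=35/2
step 3: merge (NO,RZ) at d=95/4, Q=-247/4; branch lengths NO→83/8, RZ→107/8; new cluster NORZ
  updated: d(NORZ,S)=57/8
step 4: merge (NORZ,S) at d=57/8; branch lengths NORZ→57/16, S→57/16; new cluster NORSZ
final tree: (((N:79/8,O:97/8):83/8,(R:32/3,Z:61/3):107/8):57/16,S:57/16)
total length: 671/8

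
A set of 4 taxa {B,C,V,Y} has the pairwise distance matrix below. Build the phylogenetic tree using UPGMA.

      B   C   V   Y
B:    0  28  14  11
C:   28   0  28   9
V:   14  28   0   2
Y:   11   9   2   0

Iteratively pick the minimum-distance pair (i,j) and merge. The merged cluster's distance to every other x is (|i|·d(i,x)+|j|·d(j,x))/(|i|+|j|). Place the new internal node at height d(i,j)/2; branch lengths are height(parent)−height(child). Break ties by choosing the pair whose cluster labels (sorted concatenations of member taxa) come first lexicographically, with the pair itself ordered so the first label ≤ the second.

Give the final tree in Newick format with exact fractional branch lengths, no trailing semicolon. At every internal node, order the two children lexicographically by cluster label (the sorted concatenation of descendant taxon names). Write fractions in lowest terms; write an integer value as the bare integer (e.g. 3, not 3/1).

iteration 1: select V,Y (d=2); attach at lengths (1, 1); label the merged cluster VY
  updated: d(B,VY)=25/2, d(C,VY)=37/2
iteration 2: select B,VY (d=25/2); attach at lengths (25/4, 21/4); label the merged cluster BVY
  updated: d(BVY,C)=65/3
iteration 3: select BVY,C (d=65/3); attach at lengths (55/12, 65/6); label the merged cluster BCVY
final tree: ((B:25/4,(V:1,Y:1):21/4):55/12,C:65/6)
total length: 347/12

((B:25/4,(V:1,Y:1):21/4):55/12,C:65/6)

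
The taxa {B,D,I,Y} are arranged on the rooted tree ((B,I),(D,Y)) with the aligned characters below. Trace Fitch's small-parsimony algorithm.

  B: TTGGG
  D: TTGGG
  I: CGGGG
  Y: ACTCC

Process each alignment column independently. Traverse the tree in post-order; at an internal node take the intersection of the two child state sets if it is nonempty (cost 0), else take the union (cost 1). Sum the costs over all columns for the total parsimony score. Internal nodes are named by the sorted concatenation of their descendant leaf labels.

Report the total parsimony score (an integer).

[col 0] BI: children B:{T}, I:{C} ∪→ {C,T}; cost 1
[col 0] DY: children D:{T}, Y:{A} ∪→ {A,T}; cost 1
[col 0] BDIY: children BI:{C,T}, DY:{A,T} ∩→ {T}; cost 0
[col 1] BI: children B:{T}, I:{G} ∪→ {G,T}; cost 1
[col 1] DY: children D:{T}, Y:{C} ∪→ {C,T}; cost 1
[col 1] BDIY: children BI:{G,T}, DY:{C,T} ∩→ {T}; cost 0
[col 2] BI: children B:{G}, I:{G} ∩→ {G}; cost 0
[col 2] DY: children D:{G}, Y:{T} ∪→ {G,T}; cost 1
[col 2] BDIY: children BI:{G}, DY:{G,T} ∩→ {G}; cost 0
[col 3] BI: children B:{G}, I:{G} ∩→ {G}; cost 0
[col 3] DY: children D:{G}, Y:{C} ∪→ {C,G}; cost 1
[col 3] BDIY: children BI:{G}, DY:{C,G} ∩→ {G}; cost 0
[col 4] BI: children B:{G}, I:{G} ∩→ {G}; cost 0
[col 4] DY: children D:{G}, Y:{C} ∪→ {C,G}; cost 1
[col 4] BDIY: children BI:{G}, DY:{C,G} ∩→ {G}; cost 0
per-site changes: [2, 2, 1, 1, 1]; total = 7

7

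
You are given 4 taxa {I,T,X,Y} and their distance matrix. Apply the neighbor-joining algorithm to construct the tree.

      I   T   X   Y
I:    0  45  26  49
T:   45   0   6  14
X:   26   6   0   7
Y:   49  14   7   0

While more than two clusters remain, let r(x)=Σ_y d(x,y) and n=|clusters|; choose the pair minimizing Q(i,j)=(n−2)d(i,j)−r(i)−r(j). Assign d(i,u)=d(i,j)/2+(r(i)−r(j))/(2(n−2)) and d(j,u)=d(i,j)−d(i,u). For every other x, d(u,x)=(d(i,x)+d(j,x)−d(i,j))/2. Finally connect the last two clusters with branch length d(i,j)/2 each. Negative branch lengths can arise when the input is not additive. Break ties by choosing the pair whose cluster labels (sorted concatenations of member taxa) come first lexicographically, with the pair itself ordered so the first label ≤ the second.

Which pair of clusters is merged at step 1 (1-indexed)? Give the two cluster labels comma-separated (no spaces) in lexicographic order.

step 1: merge (I,X) at d=26, Q=-107; branch lengths I→133/4, X→-29/4; new cluster IX
  updated: d(IX,T)=25/2, d(IX,Y)=15
step 2: merge (IX,T) at d=25/2, Q=-83/2; branch lengths IX→27/4, T→23/4; new cluster ITX
  updated: d(ITX,Y)=33/4
step 3: merge (ITX,Y) at d=33/4; branch lengths ITX→33/8, Y→33/8; new cluster ITXY
final tree: (((I:133/4,X:-29/4):27/4,T:23/4):33/8,Y:33/8)
total length: 187/4

I,X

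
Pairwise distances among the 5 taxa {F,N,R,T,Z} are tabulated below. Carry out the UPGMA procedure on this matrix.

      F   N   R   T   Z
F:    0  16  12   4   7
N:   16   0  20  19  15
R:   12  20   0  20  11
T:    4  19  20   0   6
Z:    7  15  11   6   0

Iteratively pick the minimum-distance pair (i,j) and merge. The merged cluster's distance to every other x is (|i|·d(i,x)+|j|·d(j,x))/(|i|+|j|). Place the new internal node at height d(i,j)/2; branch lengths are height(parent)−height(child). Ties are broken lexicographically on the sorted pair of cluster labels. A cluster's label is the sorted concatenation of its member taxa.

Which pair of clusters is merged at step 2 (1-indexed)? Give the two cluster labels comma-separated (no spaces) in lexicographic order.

iteration 1: select F,T (d=4); attach at lengths (2, 2); label the merged cluster FT
  updated: d(FT,N)=35/2, d(FT,R)=16, d(FT,Z)=13/2
iteration 2: select FT,Z (d=13/2); attach at lengths (5/4, 13/4); label the merged cluster FTZ
  updated: d(FTZ,N)=50/3, d(FTZ,R)=43/3
iteration 3: select FTZ,R (d=43/3); attach at lengths (47/12, 43/6); label the merged cluster FRTZ
  updated: d(FRTZ,N)=35/2
iteration 4: select FRTZ,N (d=35/2); attach at lengths (19/12, 35/4); label the merged cluster FNRTZ
final tree: ((((F:2,T:2):5/4,Z:13/4):47/12,R:43/6):19/12,N:35/4)
total length: 359/12

FT,Z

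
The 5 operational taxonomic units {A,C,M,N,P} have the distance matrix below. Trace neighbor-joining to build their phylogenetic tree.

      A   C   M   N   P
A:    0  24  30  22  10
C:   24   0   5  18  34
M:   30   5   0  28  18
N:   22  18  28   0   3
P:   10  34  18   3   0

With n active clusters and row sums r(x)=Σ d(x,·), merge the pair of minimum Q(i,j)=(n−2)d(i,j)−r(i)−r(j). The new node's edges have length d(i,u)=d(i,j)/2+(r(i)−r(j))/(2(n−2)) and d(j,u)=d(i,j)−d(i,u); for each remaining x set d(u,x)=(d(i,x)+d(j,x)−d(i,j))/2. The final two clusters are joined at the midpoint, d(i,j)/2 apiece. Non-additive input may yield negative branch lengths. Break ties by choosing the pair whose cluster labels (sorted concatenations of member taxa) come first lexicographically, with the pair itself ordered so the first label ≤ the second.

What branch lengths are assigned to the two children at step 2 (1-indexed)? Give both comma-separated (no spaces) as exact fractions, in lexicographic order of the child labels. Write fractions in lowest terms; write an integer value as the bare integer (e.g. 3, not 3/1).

37/4,61/4

1. join C+M (d=5, Q=-147) ⇒ CM; edges |C|=5/2, |M|=5/2
  updated: d(A,CM)=49/2, d(CM,N)=41/2, d(CM,P)=47/2
2. join A+CM (d=49/2, Q=-76) ⇒ ACM; edges |A|=37/4, |CM|=61/4
  updated: d(ACM,N)=9, d(ACM,P)=9/2
3. join ACM+N (d=9, Q=-33/2) ⇒ ACMN; edges |ACM|=21/4, |N|=15/4
  updated: d(ACMN,P)=-3/4
4. join ACMN+P (d=-3/4) ⇒ ACMNP; edges |ACMN|=-3/8, |P|=-3/8
final tree: (((A:37/4,(C:5/2,M:5/2):61/4):21/4,N:15/4):-3/8,P:-3/8)
total length: 151/4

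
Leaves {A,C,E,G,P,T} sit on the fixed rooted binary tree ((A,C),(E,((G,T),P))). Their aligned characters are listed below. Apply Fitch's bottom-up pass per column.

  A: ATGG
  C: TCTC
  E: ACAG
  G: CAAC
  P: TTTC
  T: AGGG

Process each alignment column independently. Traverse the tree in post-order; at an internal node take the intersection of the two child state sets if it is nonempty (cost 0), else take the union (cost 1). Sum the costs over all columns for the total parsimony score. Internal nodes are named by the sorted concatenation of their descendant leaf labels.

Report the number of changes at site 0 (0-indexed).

3

[col 0] AC: children A:{A}, C:{T} ∪→ {A,T}; cost 1
[col 0] GT: children G:{C}, T:{A} ∪→ {A,C}; cost 1
[col 0] GPT: children GT:{A,C}, P:{T} ∪→ {A,C,T}; cost 1
[col 0] EGPT: children E:{A}, GPT:{A,C,T} ∩→ {A}; cost 0
[col 0] ACEGPT: children AC:{A,T}, EGPT:{A} ∩→ {A}; cost 0
[col 1] AC: children A:{T}, C:{C} ∪→ {C,T}; cost 1
[col 1] GT: children G:{A}, T:{G} ∪→ {A,G}; cost 1
[col 1] GPT: children GT:{A,G}, P:{T} ∪→ {A,G,T}; cost 1
[col 1] EGPT: children E:{C}, GPT:{A,G,T} ∪→ {A,C,G,T}; cost 1
[col 1] ACEGPT: children AC:{C,T}, EGPT:{A,C,G,T} ∩→ {C,T}; cost 0
[col 2] AC: children A:{G}, C:{T} ∪→ {G,T}; cost 1
[col 2] GT: children G:{A}, T:{G} ∪→ {A,G}; cost 1
[col 2] GPT: children GT:{A,G}, P:{T} ∪→ {A,G,T}; cost 1
[col 2] EGPT: children E:{A}, GPT:{A,G,T} ∩→ {A}; cost 0
[col 2] ACEGPT: children AC:{G,T}, EGPT:{A} ∪→ {A,G,T}; cost 1
[col 3] AC: children A:{G}, C:{C} ∪→ {C,G}; cost 1
[col 3] GT: children G:{C}, T:{G} ∪→ {C,G}; cost 1
[col 3] GPT: children GT:{C,G}, P:{C} ∩→ {C}; cost 0
[col 3] EGPT: children E:{G}, GPT:{C} ∪→ {C,G}; cost 1
[col 3] ACEGPT: children AC:{C,G}, EGPT:{C,G} ∩→ {C,G}; cost 0
per-site changes: [3, 4, 4, 3]; total = 14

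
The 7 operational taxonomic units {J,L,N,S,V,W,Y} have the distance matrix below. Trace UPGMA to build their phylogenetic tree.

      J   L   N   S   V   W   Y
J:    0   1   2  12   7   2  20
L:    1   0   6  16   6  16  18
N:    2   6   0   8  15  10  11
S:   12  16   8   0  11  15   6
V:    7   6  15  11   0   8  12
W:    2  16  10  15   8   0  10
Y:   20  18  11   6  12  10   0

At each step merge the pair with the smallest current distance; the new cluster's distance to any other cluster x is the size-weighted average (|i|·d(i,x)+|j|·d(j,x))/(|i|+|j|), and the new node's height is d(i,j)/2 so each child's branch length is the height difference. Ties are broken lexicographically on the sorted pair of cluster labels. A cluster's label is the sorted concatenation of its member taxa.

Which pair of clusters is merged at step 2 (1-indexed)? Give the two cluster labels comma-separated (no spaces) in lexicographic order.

JL,N

1. join J+L (d=1) ⇒ JL; edges |J|=1/2, |L|=1/2
  updated: d(JL,N)=4, d(JL,S)=14, d(JL,V)=13/2, d(JL,W)=9, d(JL,Y)=19
2. join JL+N (d=4) ⇒ JLN; edges |JL|=3/2, |N|=2
  updated: d(JLN,S)=12, d(JLN,V)=28/3, d(JLN,W)=28/3, d(JLN,Y)=49/3
3. join S+Y (d=6) ⇒ SY; edges |S|=3, |Y|=3
  updated: d(JLN,SY)=85/6, d(SY,V)=23/2, d(SY,W)=25/2
4. join V+W (d=8) ⇒ VW; edges |V|=4, |W|=4
  updated: d(JLN,VW)=28/3, d(SY,VW)=12
5. join JLN+VW (d=28/3) ⇒ JLNVW; edges |JLN|=8/3, |VW|=2/3
  updated: d(JLNVW,SY)=133/10
6. join JLNVW+SY (d=133/10) ⇒ JLNSVWY; edges |JLNVW|=119/60, |SY|=73/20
final tree: ((((J:1/2,L:1/2):3/2,N:2):8/3,(V:4,W:4):2/3):119/60,(S:3,Y:3):73/20)
total length: 412/15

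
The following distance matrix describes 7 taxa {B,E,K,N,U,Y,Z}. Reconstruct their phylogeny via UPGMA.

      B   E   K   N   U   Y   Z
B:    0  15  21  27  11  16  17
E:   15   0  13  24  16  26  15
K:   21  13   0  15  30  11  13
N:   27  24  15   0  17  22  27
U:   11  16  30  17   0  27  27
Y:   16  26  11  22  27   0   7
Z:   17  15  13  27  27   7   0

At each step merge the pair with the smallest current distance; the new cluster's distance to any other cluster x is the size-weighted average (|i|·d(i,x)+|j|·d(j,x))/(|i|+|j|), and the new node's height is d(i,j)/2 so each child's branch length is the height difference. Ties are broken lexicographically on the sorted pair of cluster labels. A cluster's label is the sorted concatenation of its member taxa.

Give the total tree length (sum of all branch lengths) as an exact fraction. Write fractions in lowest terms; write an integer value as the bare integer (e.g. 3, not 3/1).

665/12

iteration 1: select Y,Z (d=7); attach at lengths (7/2, 7/2); label the merged cluster YZ
  updated: d(B,YZ)=33/2, d(E,YZ)=41/2, d(K,YZ)=12, d(N,YZ)=49/2, d(U,YZ)=27
iteration 2: select B,U (d=11); attach at lengths (11/2, 11/2); label the merged cluster BU
  updated: d(BU,E)=31/2, d(BU,K)=51/2, d(BU,N)=22, d(BU,YZ)=87/4
iteration 3: select K,YZ (d=12); attach at lengths (6, 5/2); label the merged cluster KYZ
  updated: d(BU,KYZ)=23, d(E,KYZ)=18, d(KYZ,N)=64/3
iteration 4: select BU,E (d=31/2); attach at lengths (9/4, 31/4); label the merged cluster BEU
  updated: d(BEU,KYZ)=64/3, d(BEU,N)=68/3
iteration 5: select BEU,KYZ (d=64/3); attach at lengths (35/12, 14/3); label the merged cluster BEKUYZ
  updated: d(BEKUYZ,N)=22
iteration 6: select BEKUYZ,N (d=22); attach at lengths (1/3, 11); label the merged cluster BEKNUYZ
final tree: ((((B:11/2,U:11/2):9/4,E:31/4):35/12,(K:6,(Y:7/2,Z:7/2):5/2):14/3):1/3,N:11)
total length: 665/12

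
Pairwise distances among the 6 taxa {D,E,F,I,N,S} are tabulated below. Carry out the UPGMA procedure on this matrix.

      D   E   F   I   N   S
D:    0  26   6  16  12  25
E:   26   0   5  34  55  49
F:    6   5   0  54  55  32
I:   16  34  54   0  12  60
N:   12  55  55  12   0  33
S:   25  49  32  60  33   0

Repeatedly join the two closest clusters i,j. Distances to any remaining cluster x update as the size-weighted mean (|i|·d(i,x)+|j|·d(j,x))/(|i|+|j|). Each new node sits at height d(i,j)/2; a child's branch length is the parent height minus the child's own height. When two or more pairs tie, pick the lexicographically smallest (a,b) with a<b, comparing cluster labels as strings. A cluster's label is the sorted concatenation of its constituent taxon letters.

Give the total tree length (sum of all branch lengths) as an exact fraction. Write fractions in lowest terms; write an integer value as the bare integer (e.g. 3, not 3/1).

iteration 1: select E,F (d=5); attach at lengths (5/2, 5/2); label the merged cluster EF
  updated: d(D,EF)=16, d(EF,I)=44, d(EF,N)=55, d(EF,S)=81/2
iteration 2: select D,N (d=12); attach at lengths (6, 6); label the merged cluster DN
  updated: d(DN,EF)=71/2, d(DN,I)=14, d(DN,S)=29
iteration 3: select DN,I (d=14); attach at lengths (1, 7); label the merged cluster DIN
  updated: d(DIN,EF)=115/3, d(DIN,S)=118/3
iteration 4: select DIN,EF (d=115/3); attach at lengths (73/6, 50/3); label the merged cluster DEFIN
  updated: d(DEFIN,S)=199/5
iteration 5: select DEFIN,S (d=199/5); attach at lengths (11/15, 199/10); label the merged cluster DEFINS
final tree: ((((D:6,N:6):1,I:7):73/6,(E:5/2,F:5/2):50/3):11/15,S:199/10)
total length: 1117/15

1117/15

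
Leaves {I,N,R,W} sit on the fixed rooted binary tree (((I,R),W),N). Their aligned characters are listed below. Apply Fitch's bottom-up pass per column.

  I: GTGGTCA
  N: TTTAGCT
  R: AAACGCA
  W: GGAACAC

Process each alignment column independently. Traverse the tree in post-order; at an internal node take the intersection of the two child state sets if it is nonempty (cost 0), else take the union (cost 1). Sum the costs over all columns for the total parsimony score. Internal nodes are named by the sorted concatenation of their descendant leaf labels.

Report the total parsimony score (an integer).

site 0, node IR: I={G} ∪ R={A} → {A,G} (+1)
site 0, node IRW: IR={A,G} ∩ W={G} → {G} (+0)
site 0, node INRW: IRW={G} ∪ N={T} → {G,T} (+1)
site 1, node IR: I={T} ∪ R={A} → {A,T} (+1)
site 1, node IRW: IR={A,T} ∪ W={G} → {A,G,T} (+1)
site 1, node INRW: IRW={A,G,T} ∩ N={T} → {T} (+0)
site 2, node IR: I={G} ∪ R={A} → {A,G} (+1)
site 2, node IRW: IR={A,G} ∩ W={A} → {A} (+0)
site 2, node INRW: IRW={A} ∪ N={T} → {A,T} (+1)
site 3, node IR: I={G} ∪ R={C} → {C,G} (+1)
site 3, node IRW: IR={C,G} ∪ W={A} → {A,C,G} (+1)
site 3, node INRW: IRW={A,C,G} ∩ N={A} → {A} (+0)
site 4, node IR: I={T} ∪ R={G} → {G,T} (+1)
site 4, node IRW: IR={G,T} ∪ W={C} → {C,G,T} (+1)
site 4, node INRW: IRW={C,G,T} ∩ N={G} → {G} (+0)
site 5, node IR: I={C} ∩ R={C} → {C} (+0)
site 5, node IRW: IR={C} ∪ W={A} → {A,C} (+1)
site 5, node INRW: IRW={A,C} ∩ N={C} → {C} (+0)
site 6, node IR: I={A} ∩ R={A} → {A} (+0)
site 6, node IRW: IR={A} ∪ W={C} → {A,C} (+1)
site 6, node INRW: IRW={A,C} ∪ N={T} → {A,C,T} (+1)
per-site changes: [2, 2, 2, 2, 2, 1, 2]; total = 13

13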